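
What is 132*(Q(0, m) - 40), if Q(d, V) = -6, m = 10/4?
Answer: -6072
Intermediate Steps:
m = 5/2 (m = 10*(¼) = 5/2 ≈ 2.5000)
132*(Q(0, m) - 40) = 132*(-6 - 40) = 132*(-46) = -6072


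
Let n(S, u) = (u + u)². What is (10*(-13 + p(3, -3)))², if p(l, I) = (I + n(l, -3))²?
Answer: 115777600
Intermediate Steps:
n(S, u) = 4*u² (n(S, u) = (2*u)² = 4*u²)
p(l, I) = (36 + I)² (p(l, I) = (I + 4*(-3)²)² = (I + 4*9)² = (I + 36)² = (36 + I)²)
(10*(-13 + p(3, -3)))² = (10*(-13 + (36 - 3)²))² = (10*(-13 + 33²))² = (10*(-13 + 1089))² = (10*1076)² = 10760² = 115777600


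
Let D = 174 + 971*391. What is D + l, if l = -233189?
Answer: 146646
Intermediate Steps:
D = 379835 (D = 174 + 379661 = 379835)
D + l = 379835 - 233189 = 146646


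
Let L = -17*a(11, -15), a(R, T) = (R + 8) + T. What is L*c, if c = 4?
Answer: -272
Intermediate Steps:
a(R, T) = 8 + R + T (a(R, T) = (8 + R) + T = 8 + R + T)
L = -68 (L = -17*(8 + 11 - 15) = -17*4 = -68)
L*c = -68*4 = -272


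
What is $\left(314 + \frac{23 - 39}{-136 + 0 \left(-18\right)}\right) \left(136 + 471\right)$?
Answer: $\frac{3241380}{17} \approx 1.9067 \cdot 10^{5}$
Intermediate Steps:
$\left(314 + \frac{23 - 39}{-136 + 0 \left(-18\right)}\right) \left(136 + 471\right) = \left(314 - \frac{16}{-136 + 0}\right) 607 = \left(314 - \frac{16}{-136}\right) 607 = \left(314 - - \frac{2}{17}\right) 607 = \left(314 + \frac{2}{17}\right) 607 = \frac{5340}{17} \cdot 607 = \frac{3241380}{17}$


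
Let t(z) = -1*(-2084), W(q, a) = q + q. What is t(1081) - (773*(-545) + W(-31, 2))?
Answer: 423431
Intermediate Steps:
W(q, a) = 2*q
t(z) = 2084
t(1081) - (773*(-545) + W(-31, 2)) = 2084 - (773*(-545) + 2*(-31)) = 2084 - (-421285 - 62) = 2084 - 1*(-421347) = 2084 + 421347 = 423431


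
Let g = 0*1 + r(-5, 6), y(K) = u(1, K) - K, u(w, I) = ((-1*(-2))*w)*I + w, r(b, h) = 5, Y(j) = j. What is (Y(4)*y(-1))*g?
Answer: 0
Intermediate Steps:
u(w, I) = w + 2*I*w (u(w, I) = (2*w)*I + w = 2*I*w + w = w + 2*I*w)
y(K) = 1 + K (y(K) = 1*(1 + 2*K) - K = (1 + 2*K) - K = 1 + K)
g = 5 (g = 0*1 + 5 = 0 + 5 = 5)
(Y(4)*y(-1))*g = (4*(1 - 1))*5 = (4*0)*5 = 0*5 = 0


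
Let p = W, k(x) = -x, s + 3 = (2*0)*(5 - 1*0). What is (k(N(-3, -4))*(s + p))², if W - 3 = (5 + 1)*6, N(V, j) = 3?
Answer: 11664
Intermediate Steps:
s = -3 (s = -3 + (2*0)*(5 - 1*0) = -3 + 0*(5 + 0) = -3 + 0*5 = -3 + 0 = -3)
W = 39 (W = 3 + (5 + 1)*6 = 3 + 6*6 = 3 + 36 = 39)
p = 39
(k(N(-3, -4))*(s + p))² = ((-1*3)*(-3 + 39))² = (-3*36)² = (-108)² = 11664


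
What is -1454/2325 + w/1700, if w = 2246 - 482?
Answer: 3259/7905 ≈ 0.41227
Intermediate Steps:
w = 1764
-1454/2325 + w/1700 = -1454/2325 + 1764/1700 = -1454*1/2325 + 1764*(1/1700) = -1454/2325 + 441/425 = 3259/7905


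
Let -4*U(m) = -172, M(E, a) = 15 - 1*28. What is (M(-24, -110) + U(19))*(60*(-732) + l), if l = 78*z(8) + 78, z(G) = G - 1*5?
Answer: -1308240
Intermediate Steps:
M(E, a) = -13 (M(E, a) = 15 - 28 = -13)
z(G) = -5 + G (z(G) = G - 5 = -5 + G)
U(m) = 43 (U(m) = -¼*(-172) = 43)
l = 312 (l = 78*(-5 + 8) + 78 = 78*3 + 78 = 234 + 78 = 312)
(M(-24, -110) + U(19))*(60*(-732) + l) = (-13 + 43)*(60*(-732) + 312) = 30*(-43920 + 312) = 30*(-43608) = -1308240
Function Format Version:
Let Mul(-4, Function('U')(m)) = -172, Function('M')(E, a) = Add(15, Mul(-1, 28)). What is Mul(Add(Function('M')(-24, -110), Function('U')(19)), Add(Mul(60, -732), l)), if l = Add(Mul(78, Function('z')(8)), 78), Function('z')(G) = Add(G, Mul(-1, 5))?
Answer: -1308240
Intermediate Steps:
Function('M')(E, a) = -13 (Function('M')(E, a) = Add(15, -28) = -13)
Function('z')(G) = Add(-5, G) (Function('z')(G) = Add(G, -5) = Add(-5, G))
Function('U')(m) = 43 (Function('U')(m) = Mul(Rational(-1, 4), -172) = 43)
l = 312 (l = Add(Mul(78, Add(-5, 8)), 78) = Add(Mul(78, 3), 78) = Add(234, 78) = 312)
Mul(Add(Function('M')(-24, -110), Function('U')(19)), Add(Mul(60, -732), l)) = Mul(Add(-13, 43), Add(Mul(60, -732), 312)) = Mul(30, Add(-43920, 312)) = Mul(30, -43608) = -1308240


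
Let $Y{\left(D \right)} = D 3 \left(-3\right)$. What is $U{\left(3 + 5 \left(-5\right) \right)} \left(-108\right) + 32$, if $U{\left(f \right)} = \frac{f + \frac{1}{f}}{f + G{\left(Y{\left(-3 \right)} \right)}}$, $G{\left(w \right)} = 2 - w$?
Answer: $- \frac{9646}{517} \approx -18.658$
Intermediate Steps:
$Y{\left(D \right)} = - 9 D$ ($Y{\left(D \right)} = 3 D \left(-3\right) = - 9 D$)
$U{\left(f \right)} = \frac{f + \frac{1}{f}}{-25 + f}$ ($U{\left(f \right)} = \frac{f + \frac{1}{f}}{f + \left(2 - \left(-9\right) \left(-3\right)\right)} = \frac{f + \frac{1}{f}}{f + \left(2 - 27\right)} = \frac{f + \frac{1}{f}}{f - 25} = \frac{f + \frac{1}{f}}{-25 + f}$)
$U{\left(3 + 5 \left(-5\right) \right)} \left(-108\right) + 32 = \frac{1 + \left(3 + 5 \left(-5\right)\right)^{2}}{\left(3 + 5 \left(-5\right)\right) \left(-25 + \left(3 + 5 \left(-5\right)\right)\right)} \left(-108\right) + 32 = \frac{1 + \left(3 - 25\right)^{2}}{\left(3 - 25\right) \left(-25 + \left(3 - 25\right)\right)} \left(-108\right) + 32 = \frac{1 + \left(-22\right)^{2}}{\left(-22\right) \left(-25 - 22\right)} \left(-108\right) + 32 = - \frac{1 + 484}{22 \left(-47\right)} \left(-108\right) + 32 = \left(- \frac{1}{22}\right) \left(- \frac{1}{47}\right) 485 \left(-108\right) + 32 = \frac{485}{1034} \left(-108\right) + 32 = - \frac{26190}{517} + 32 = - \frac{9646}{517}$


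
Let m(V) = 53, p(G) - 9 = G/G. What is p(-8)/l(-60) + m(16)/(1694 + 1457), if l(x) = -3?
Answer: -31351/9453 ≈ -3.3165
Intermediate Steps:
p(G) = 10 (p(G) = 9 + G/G = 9 + 1 = 10)
p(-8)/l(-60) + m(16)/(1694 + 1457) = 10/(-3) + 53/(1694 + 1457) = 10*(-⅓) + 53/3151 = -10/3 + 53*(1/3151) = -10/3 + 53/3151 = -31351/9453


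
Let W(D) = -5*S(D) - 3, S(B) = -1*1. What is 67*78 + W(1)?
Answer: 5228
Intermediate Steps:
S(B) = -1
W(D) = 2 (W(D) = -5*(-1) - 3 = 5 - 3 = 2)
67*78 + W(1) = 67*78 + 2 = 5226 + 2 = 5228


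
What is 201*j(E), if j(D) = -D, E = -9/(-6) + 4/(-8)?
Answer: -201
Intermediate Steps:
E = 1 (E = -9*(-1/6) + 4*(-1/8) = 3/2 - 1/2 = 1)
201*j(E) = 201*(-1*1) = 201*(-1) = -201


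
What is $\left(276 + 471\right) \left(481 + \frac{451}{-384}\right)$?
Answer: $\frac{45878997}{128} \approx 3.5843 \cdot 10^{5}$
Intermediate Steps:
$\left(276 + 471\right) \left(481 + \frac{451}{-384}\right) = 747 \left(481 + 451 \left(- \frac{1}{384}\right)\right) = 747 \left(481 - \frac{451}{384}\right) = 747 \cdot \frac{184253}{384} = \frac{45878997}{128}$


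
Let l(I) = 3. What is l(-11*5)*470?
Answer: 1410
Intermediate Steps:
l(-11*5)*470 = 3*470 = 1410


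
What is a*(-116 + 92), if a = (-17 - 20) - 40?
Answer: 1848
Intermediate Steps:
a = -77 (a = -37 - 40 = -77)
a*(-116 + 92) = -77*(-116 + 92) = -77*(-24) = 1848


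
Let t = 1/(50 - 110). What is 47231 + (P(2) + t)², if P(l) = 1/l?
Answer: 170032441/3600 ≈ 47231.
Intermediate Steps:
t = -1/60 (t = 1/(-60) = -1/60 ≈ -0.016667)
47231 + (P(2) + t)² = 47231 + (1/2 - 1/60)² = 47231 + (½ - 1/60)² = 47231 + (29/60)² = 47231 + 841/3600 = 170032441/3600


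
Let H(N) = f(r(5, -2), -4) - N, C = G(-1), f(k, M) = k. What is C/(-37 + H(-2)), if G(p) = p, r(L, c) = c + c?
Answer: 1/39 ≈ 0.025641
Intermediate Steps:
r(L, c) = 2*c
C = -1
H(N) = -4 - N (H(N) = 2*(-2) - N = -4 - N)
C/(-37 + H(-2)) = -1/(-37 + (-4 - 1*(-2))) = -1/(-37 + (-4 + 2)) = -1/(-37 - 2) = -1/(-39) = -1*(-1/39) = 1/39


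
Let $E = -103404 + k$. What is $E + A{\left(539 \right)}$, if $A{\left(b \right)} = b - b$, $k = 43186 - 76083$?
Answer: $-136301$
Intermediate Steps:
$k = -32897$
$A{\left(b \right)} = 0$
$E = -136301$ ($E = -103404 - 32897 = -136301$)
$E + A{\left(539 \right)} = -136301 + 0 = -136301$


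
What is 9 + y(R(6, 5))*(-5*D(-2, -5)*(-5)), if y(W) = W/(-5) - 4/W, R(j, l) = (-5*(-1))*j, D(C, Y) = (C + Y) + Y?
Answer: 1849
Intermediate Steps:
D(C, Y) = C + 2*Y
R(j, l) = 5*j
y(W) = -4/W - W/5 (y(W) = W*(-1/5) - 4/W = -W/5 - 4/W = -4/W - W/5)
9 + y(R(6, 5))*(-5*D(-2, -5)*(-5)) = 9 + (-4/(5*6) - 6)*(-5*(-2 + 2*(-5))*(-5)) = 9 + (-4/30 - 1/5*30)*(-5*(-2 - 10)*(-5)) = 9 + (-4*1/30 - 6)*(-5*(-12)*(-5)) = 9 + (-2/15 - 6)*(60*(-5)) = 9 - 92/15*(-300) = 9 + 1840 = 1849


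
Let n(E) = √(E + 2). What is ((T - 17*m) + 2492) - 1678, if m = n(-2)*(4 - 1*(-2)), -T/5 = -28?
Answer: 954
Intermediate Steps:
T = 140 (T = -5*(-28) = 140)
n(E) = √(2 + E)
m = 0 (m = √(2 - 2)*(4 - 1*(-2)) = √0*(4 + 2) = 0*6 = 0)
((T - 17*m) + 2492) - 1678 = ((140 - 17*0) + 2492) - 1678 = ((140 + 0) + 2492) - 1678 = (140 + 2492) - 1678 = 2632 - 1678 = 954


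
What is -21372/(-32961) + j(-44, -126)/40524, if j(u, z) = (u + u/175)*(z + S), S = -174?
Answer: 23044324/23611063 ≈ 0.97600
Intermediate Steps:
j(u, z) = 176*u*(-174 + z)/175 (j(u, z) = (u + u/175)*(z - 174) = (u + u*(1/175))*(-174 + z) = (u + u/175)*(-174 + z) = (176*u/175)*(-174 + z) = 176*u*(-174 + z)/175)
-21372/(-32961) + j(-44, -126)/40524 = -21372/(-32961) + ((176/175)*(-44)*(-174 - 126))/40524 = -21372*(-1/32961) + ((176/175)*(-44)*(-300))*(1/40524) = 7124/10987 + (92928/7)*(1/40524) = 7124/10987 + 704/2149 = 23044324/23611063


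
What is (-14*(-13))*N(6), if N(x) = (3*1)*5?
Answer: 2730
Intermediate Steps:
N(x) = 15 (N(x) = 3*5 = 15)
(-14*(-13))*N(6) = -14*(-13)*15 = 182*15 = 2730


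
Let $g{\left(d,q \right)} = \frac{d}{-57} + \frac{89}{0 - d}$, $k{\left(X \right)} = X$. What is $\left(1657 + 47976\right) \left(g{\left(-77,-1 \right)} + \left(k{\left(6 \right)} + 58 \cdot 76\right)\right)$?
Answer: $\frac{962088454384}{4389} \approx 2.192 \cdot 10^{8}$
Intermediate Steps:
$g{\left(d,q \right)} = - \frac{89}{d} - \frac{d}{57}$ ($g{\left(d,q \right)} = d \left(- \frac{1}{57}\right) + \frac{89}{\left(-1\right) d} = - \frac{d}{57} + 89 \left(- \frac{1}{d}\right) = - \frac{d}{57} - \frac{89}{d} = - \frac{89}{d} - \frac{d}{57}$)
$\left(1657 + 47976\right) \left(g{\left(-77,-1 \right)} + \left(k{\left(6 \right)} + 58 \cdot 76\right)\right) = \left(1657 + 47976\right) \left(\left(- \frac{89}{-77} - - \frac{77}{57}\right) + \left(6 + 58 \cdot 76\right)\right) = 49633 \left(\left(\left(-89\right) \left(- \frac{1}{77}\right) + \frac{77}{57}\right) + \left(6 + 4408\right)\right) = 49633 \left(\left(\frac{89}{77} + \frac{77}{57}\right) + 4414\right) = 49633 \left(\frac{11002}{4389} + 4414\right) = 49633 \cdot \frac{19384048}{4389} = \frac{962088454384}{4389}$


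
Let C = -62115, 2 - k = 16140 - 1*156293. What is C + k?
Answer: 78040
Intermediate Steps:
k = 140155 (k = 2 - (16140 - 1*156293) = 2 - (16140 - 156293) = 2 - 1*(-140153) = 2 + 140153 = 140155)
C + k = -62115 + 140155 = 78040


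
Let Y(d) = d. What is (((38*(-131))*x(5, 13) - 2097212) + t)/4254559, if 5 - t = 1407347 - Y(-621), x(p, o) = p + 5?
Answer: -3554955/4254559 ≈ -0.83556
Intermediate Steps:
x(p, o) = 5 + p
t = -1407963 (t = 5 - (1407347 - 1*(-621)) = 5 - (1407347 + 621) = 5 - 1*1407968 = 5 - 1407968 = -1407963)
(((38*(-131))*x(5, 13) - 2097212) + t)/4254559 = (((38*(-131))*(5 + 5) - 2097212) - 1407963)/4254559 = ((-4978*10 - 2097212) - 1407963)*(1/4254559) = ((-49780 - 2097212) - 1407963)*(1/4254559) = (-2146992 - 1407963)*(1/4254559) = -3554955*1/4254559 = -3554955/4254559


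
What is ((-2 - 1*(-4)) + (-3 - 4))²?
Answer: 25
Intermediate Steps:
((-2 - 1*(-4)) + (-3 - 4))² = ((-2 + 4) - 7)² = (2 - 7)² = (-5)² = 25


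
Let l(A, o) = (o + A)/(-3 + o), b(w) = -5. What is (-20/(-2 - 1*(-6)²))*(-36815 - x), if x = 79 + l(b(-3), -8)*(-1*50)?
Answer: -4051840/209 ≈ -19387.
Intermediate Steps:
l(A, o) = (A + o)/(-3 + o)
x = 219/11 (x = 79 + ((-5 - 8)/(-3 - 8))*(-1*50) = 79 + (-13/(-11))*(-50) = 79 - 1/11*(-13)*(-50) = 79 + (13/11)*(-50) = 79 - 650/11 = 219/11 ≈ 19.909)
(-20/(-2 - 1*(-6)²))*(-36815 - x) = (-20/(-2 - 1*(-6)²))*(-36815 - 1*219/11) = (-20/(-2 - 1*36))*(-36815 - 219/11) = -20/(-2 - 36)*(-405184/11) = -20/(-38)*(-405184/11) = -20*(-1/38)*(-405184/11) = (10/19)*(-405184/11) = -4051840/209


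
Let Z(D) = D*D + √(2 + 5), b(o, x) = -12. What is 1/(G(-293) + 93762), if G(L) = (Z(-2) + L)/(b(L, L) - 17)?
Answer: 78862223/7395065655762 + 29*√7/7395065655762 ≈ 1.0664e-5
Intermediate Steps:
Z(D) = √7 + D² (Z(D) = D² + √7 = √7 + D²)
G(L) = -4/29 - L/29 - √7/29 (G(L) = ((√7 + (-2)²) + L)/(-12 - 17) = ((√7 + 4) + L)/(-29) = ((4 + √7) + L)*(-1/29) = (4 + L + √7)*(-1/29) = -4/29 - L/29 - √7/29)
1/(G(-293) + 93762) = 1/((-4/29 - 1/29*(-293) - √7/29) + 93762) = 1/((-4/29 + 293/29 - √7/29) + 93762) = 1/((289/29 - √7/29) + 93762) = 1/(2719387/29 - √7/29)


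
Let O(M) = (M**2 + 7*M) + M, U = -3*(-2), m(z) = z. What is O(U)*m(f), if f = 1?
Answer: 84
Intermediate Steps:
U = 6
O(M) = M**2 + 8*M
O(U)*m(f) = (6*(8 + 6))*1 = (6*14)*1 = 84*1 = 84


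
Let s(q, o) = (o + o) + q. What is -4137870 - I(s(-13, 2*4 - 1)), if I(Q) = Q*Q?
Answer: -4137871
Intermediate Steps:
s(q, o) = q + 2*o (s(q, o) = 2*o + q = q + 2*o)
I(Q) = Q²
-4137870 - I(s(-13, 2*4 - 1)) = -4137870 - (-13 + 2*(2*4 - 1))² = -4137870 - (-13 + 2*(8 - 1))² = -4137870 - (-13 + 2*7)² = -4137870 - (-13 + 14)² = -4137870 - 1*1² = -4137870 - 1*1 = -4137870 - 1 = -4137871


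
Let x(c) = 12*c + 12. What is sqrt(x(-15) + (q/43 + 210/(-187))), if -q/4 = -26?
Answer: I*sqrt(10778719270)/8041 ≈ 12.911*I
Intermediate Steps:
x(c) = 12 + 12*c
q = 104 (q = -4*(-26) = 104)
sqrt(x(-15) + (q/43 + 210/(-187))) = sqrt((12 + 12*(-15)) + (104/43 + 210/(-187))) = sqrt((12 - 180) + (104*(1/43) + 210*(-1/187))) = sqrt(-168 + (104/43 - 210/187)) = sqrt(-168 + 10418/8041) = sqrt(-1340470/8041) = I*sqrt(10778719270)/8041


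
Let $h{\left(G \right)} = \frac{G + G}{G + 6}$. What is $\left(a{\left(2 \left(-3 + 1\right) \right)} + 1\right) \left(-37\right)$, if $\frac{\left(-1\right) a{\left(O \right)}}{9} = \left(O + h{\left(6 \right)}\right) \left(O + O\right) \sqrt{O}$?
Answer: $-37 + 15984 i \approx -37.0 + 15984.0 i$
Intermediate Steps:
$h{\left(G \right)} = \frac{2 G}{6 + G}$
$a{\left(O \right)} = - 18 O^{\frac{3}{2}} \left(1 + O\right)$ ($a{\left(O \right)} = - 9 \left(O + 2 \cdot 6 \frac{1}{6 + 6}\right) \left(O + O\right) \sqrt{O} = - 9 \left(O + 2 \cdot 6 \cdot \frac{1}{12}\right) 2 O \sqrt{O} = - 9 \left(O + 1\right) 2 O \sqrt{O} = - 9 \left(1 + O\right) 2 O \sqrt{O} = - 9 \cdot 2 O \left(1 + O\right) \sqrt{O} = - 9 \cdot 2 O^{\frac{3}{2}} \left(1 + O\right) = - 18 O^{\frac{3}{2}} \left(1 + O\right)$)
$\left(a{\left(2 \left(-3 + 1\right) \right)} + 1\right) \left(-37\right) = \left(18 \left(2 \left(-3 + 1\right)\right)^{\frac{3}{2}} \left(-1 - 2 \left(-3 + 1\right)\right) + 1\right) \left(-37\right) = \left(18 \left(2 \left(-2\right)\right)^{\frac{3}{2}} \left(-1 - 2 \left(-2\right)\right) + 1\right) \left(-37\right) = \left(18 \left(-4\right)^{\frac{3}{2}} \left(-1 - -4\right) + 1\right) \left(-37\right) = \left(18 \left(- 8 i\right) \left(-1 + 4\right) + 1\right) \left(-37\right) = \left(18 \left(- 8 i\right) 3 + 1\right) \left(-37\right) = \left(- 432 i + 1\right) \left(-37\right) = \left(1 - 432 i\right) \left(-37\right) = -37 + 15984 i$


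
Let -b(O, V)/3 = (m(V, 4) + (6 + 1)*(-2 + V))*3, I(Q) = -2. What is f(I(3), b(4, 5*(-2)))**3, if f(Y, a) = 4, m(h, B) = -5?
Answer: 64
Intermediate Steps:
b(O, V) = 171 - 63*V (b(O, V) = -3*(-5 + (6 + 1)*(-2 + V))*3 = -3*(-5 + 7*(-2 + V))*3 = -3*(-5 + (-14 + 7*V))*3 = -3*(-19 + 7*V)*3 = -3*(-57 + 21*V) = 171 - 63*V)
f(I(3), b(4, 5*(-2)))**3 = 4**3 = 64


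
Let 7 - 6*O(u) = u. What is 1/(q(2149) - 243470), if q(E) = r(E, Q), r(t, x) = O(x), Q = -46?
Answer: -6/1460767 ≈ -4.1074e-6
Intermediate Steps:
O(u) = 7/6 - u/6
r(t, x) = 7/6 - x/6
q(E) = 53/6 (q(E) = 7/6 - ⅙*(-46) = 7/6 + 23/3 = 53/6)
1/(q(2149) - 243470) = 1/(53/6 - 243470) = 1/(-1460767/6) = -6/1460767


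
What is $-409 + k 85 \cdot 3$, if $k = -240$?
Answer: $-61609$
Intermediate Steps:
$-409 + k 85 \cdot 3 = -409 - 240 \cdot 85 \cdot 3 = -409 - 61200 = -61609$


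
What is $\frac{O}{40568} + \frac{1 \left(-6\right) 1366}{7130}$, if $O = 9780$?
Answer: $- \frac{32845491}{36156230} \approx -0.90843$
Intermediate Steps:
$\frac{O}{40568} + \frac{1 \left(-6\right) 1366}{7130} = \frac{9780}{40568} + \frac{1 \left(-6\right) 1366}{7130} = 9780 \cdot \frac{1}{40568} + \left(-6\right) 1366 \cdot \frac{1}{7130} = \frac{2445}{10142} - \frac{4098}{3565} = - \frac{32845491}{36156230}$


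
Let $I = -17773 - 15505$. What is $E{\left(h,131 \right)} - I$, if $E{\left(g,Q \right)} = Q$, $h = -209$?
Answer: $33409$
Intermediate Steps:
$I = -33278$
$E{\left(h,131 \right)} - I = 131 - -33278 = 131 + 33278 = 33409$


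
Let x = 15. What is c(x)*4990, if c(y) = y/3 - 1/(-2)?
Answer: 27445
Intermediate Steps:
c(y) = ½ + y/3 (c(y) = y*(⅓) - 1*(-½) = y/3 + ½ = ½ + y/3)
c(x)*4990 = (½ + (⅓)*15)*4990 = (½ + 5)*4990 = (11/2)*4990 = 27445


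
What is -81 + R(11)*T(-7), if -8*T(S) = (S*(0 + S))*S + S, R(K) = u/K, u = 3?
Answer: -3039/44 ≈ -69.068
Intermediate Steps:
R(K) = 3/K
T(S) = -S/8 - S³/8 (T(S) = -((S*(0 + S))*S + S)/8 = -((S*S)*S + S)/8 = -(S²*S + S)/8 = -(S³ + S)/8 = -(S + S³)/8 = -S/8 - S³/8)
-81 + R(11)*T(-7) = -81 + (3/11)*(-⅛*(-7)*(1 + (-7)²)) = -81 + (3*(1/11))*(-⅛*(-7)*(1 + 49)) = -81 + 3*(-⅛*(-7)*50)/11 = -81 + (3/11)*(175/4) = -81 + 525/44 = -3039/44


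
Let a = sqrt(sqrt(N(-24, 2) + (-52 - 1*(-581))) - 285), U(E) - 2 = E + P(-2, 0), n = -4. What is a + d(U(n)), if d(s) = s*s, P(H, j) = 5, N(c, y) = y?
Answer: 9 + sqrt(-285 + 3*sqrt(59)) ≈ 9.0 + 16.185*I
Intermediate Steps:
U(E) = 7 + E (U(E) = 2 + (E + 5) = 2 + (5 + E) = 7 + E)
d(s) = s**2
a = sqrt(-285 + 3*sqrt(59)) (a = sqrt(sqrt(2 + (-52 - 1*(-581))) - 285) = sqrt(sqrt(2 + (-52 + 581)) - 285) = sqrt(sqrt(2 + 529) - 285) = sqrt(sqrt(531) - 285) = sqrt(3*sqrt(59) - 285) = sqrt(-285 + 3*sqrt(59)) ≈ 16.185*I)
a + d(U(n)) = sqrt(-285 + 3*sqrt(59)) + (7 - 4)**2 = sqrt(-285 + 3*sqrt(59)) + 3**2 = sqrt(-285 + 3*sqrt(59)) + 9 = 9 + sqrt(-285 + 3*sqrt(59))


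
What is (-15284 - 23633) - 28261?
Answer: -67178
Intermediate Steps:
(-15284 - 23633) - 28261 = -38917 - 28261 = -67178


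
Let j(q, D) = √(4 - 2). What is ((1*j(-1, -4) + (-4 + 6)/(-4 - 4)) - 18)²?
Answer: 5361/16 - 73*√2/2 ≈ 283.44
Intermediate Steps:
j(q, D) = √2
((1*j(-1, -4) + (-4 + 6)/(-4 - 4)) - 18)² = ((1*√2 + (-4 + 6)/(-4 - 4)) - 18)² = ((√2 + 2/(-8)) - 18)² = ((√2 + 2*(-⅛)) - 18)² = ((√2 - ¼) - 18)² = ((-¼ + √2) - 18)² = (-73/4 + √2)²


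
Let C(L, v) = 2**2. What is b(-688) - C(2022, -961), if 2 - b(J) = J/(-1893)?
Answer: -4474/1893 ≈ -2.3634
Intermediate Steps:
b(J) = 2 + J/1893 (b(J) = 2 - J/(-1893) = 2 - J*(-1)/1893 = 2 - (-1)*J/1893 = 2 + J/1893)
C(L, v) = 4
b(-688) - C(2022, -961) = (2 + (1/1893)*(-688)) - 1*4 = (2 - 688/1893) - 4 = 3098/1893 - 4 = -4474/1893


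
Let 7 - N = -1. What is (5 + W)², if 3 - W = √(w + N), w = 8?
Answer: 16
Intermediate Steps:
N = 8 (N = 7 - 1*(-1) = 7 + 1 = 8)
W = -1 (W = 3 - √(8 + 8) = 3 - √16 = 3 - 1*4 = 3 - 4 = -1)
(5 + W)² = (5 - 1)² = 4² = 16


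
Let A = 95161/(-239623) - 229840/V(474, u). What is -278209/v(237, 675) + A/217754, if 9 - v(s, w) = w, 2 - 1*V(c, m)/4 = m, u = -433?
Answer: 105245416653859789/251945658063747 ≈ 417.73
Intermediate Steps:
V(c, m) = 8 - 4*m
A = -2762026523/20847201 (A = 95161/(-239623) - 229840/(8 - 4*(-433)) = 95161*(-1/239623) - 229840/(8 + 1732) = -95161/239623 - 229840/1740 = -95161/239623 - 229840*1/1740 = -95161/239623 - 11492/87 = -2762026523/20847201 ≈ -132.49)
v(s, w) = 9 - w
-278209/v(237, 675) + A/217754 = -278209/(9 - 1*675) - 2762026523/20847201/217754 = -278209/(9 - 675) - 2762026523/20847201*1/217754 = -278209/(-666) - 2762026523/4539561406554 = -278209*(-1/666) - 2762026523/4539561406554 = 278209/666 - 2762026523/4539561406554 = 105245416653859789/251945658063747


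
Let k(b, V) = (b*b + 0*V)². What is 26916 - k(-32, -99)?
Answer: -1021660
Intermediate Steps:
k(b, V) = b⁴ (k(b, V) = (b² + 0)² = (b²)² = b⁴)
26916 - k(-32, -99) = 26916 - 1*(-32)⁴ = 26916 - 1*1048576 = 26916 - 1048576 = -1021660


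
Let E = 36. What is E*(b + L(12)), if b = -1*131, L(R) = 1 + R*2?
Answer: -3816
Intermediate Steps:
L(R) = 1 + 2*R
b = -131
E*(b + L(12)) = 36*(-131 + (1 + 2*12)) = 36*(-131 + (1 + 24)) = 36*(-131 + 25) = 36*(-106) = -3816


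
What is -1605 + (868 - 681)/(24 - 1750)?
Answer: -2770417/1726 ≈ -1605.1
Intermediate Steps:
-1605 + (868 - 681)/(24 - 1750) = -1605 + 187/(-1726) = -1605 + 187*(-1/1726) = -1605 - 187/1726 = -2770417/1726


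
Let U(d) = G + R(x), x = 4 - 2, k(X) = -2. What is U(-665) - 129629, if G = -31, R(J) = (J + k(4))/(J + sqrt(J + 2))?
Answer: -129660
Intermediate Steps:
x = 2
R(J) = (-2 + J)/(J + sqrt(2 + J)) (R(J) = (J - 2)/(J + sqrt(J + 2)) = (-2 + J)/(J + sqrt(2 + J)))
U(d) = -31 (U(d) = -31 + (-2 + 2)/(2 + sqrt(2 + 2)) = -31 + 0/(2 + sqrt(4)) = -31 + 0/(2 + 2) = -31 + 0/4 = -31 + (1/4)*0 = -31 + 0 = -31)
U(-665) - 129629 = -31 - 129629 = -129660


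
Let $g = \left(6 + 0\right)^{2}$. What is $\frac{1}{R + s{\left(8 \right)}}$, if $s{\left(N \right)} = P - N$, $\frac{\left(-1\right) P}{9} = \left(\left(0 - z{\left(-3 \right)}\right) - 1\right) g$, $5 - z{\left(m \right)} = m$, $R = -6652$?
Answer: $- \frac{1}{3744} \approx -0.00026709$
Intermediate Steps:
$z{\left(m \right)} = 5 - m$
$g = 36$ ($g = 6^{2} = 36$)
$P = 2916$ ($P = - 9 \left(\left(0 - \left(5 - -3\right)\right) - 1\right) 36 = - 9 \left(\left(0 - \left(5 + 3\right)\right) - 1\right) 36 = - 9 \left(\left(0 - 8\right) - 1\right) 36 = - 9 \left(-8 - 1\right) 36 = - 9 \left(\left(-9\right) 36\right) = \left(-9\right) \left(-324\right) = 2916$)
$s{\left(N \right)} = 2916 - N$
$\frac{1}{R + s{\left(8 \right)}} = \frac{1}{-6652 + \left(2916 - 8\right)} = \frac{1}{-6652 + 2908} = \frac{1}{-3744} = - \frac{1}{3744}$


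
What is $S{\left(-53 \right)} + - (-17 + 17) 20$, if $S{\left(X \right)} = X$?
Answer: $-53$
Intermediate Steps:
$S{\left(-53 \right)} + - (-17 + 17) 20 = -53 + - (-17 + 17) 20 = -53 + \left(-1\right) 0 \cdot 20 = -53 + 0 \cdot 20 = -53 + 0 = -53$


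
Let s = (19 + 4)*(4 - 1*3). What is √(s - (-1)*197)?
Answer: 2*√55 ≈ 14.832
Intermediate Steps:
s = 23 (s = 23*(4 - 3) = 23*1 = 23)
√(s - (-1)*197) = √(23 - (-1)*197) = √(23 - 1*(-197)) = √(23 + 197) = √220 = 2*√55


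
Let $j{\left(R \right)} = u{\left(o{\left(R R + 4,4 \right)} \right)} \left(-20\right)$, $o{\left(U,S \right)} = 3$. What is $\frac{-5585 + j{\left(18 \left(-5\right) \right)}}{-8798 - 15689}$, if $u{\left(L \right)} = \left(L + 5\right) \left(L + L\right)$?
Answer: $\frac{6545}{24487} \approx 0.26728$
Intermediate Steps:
$u{\left(L \right)} = 2 L \left(5 + L\right)$ ($u{\left(L \right)} = \left(5 + L\right) 2 L = 2 L \left(5 + L\right)$)
$j{\left(R \right)} = -960$ ($j{\left(R \right)} = 2 \cdot 3 \left(5 + 3\right) \left(-20\right) = 2 \cdot 3 \cdot 8 \left(-20\right) = 48 \left(-20\right) = -960$)
$\frac{-5585 + j{\left(18 \left(-5\right) \right)}}{-8798 - 15689} = \frac{-5585 - 960}{-8798 - 15689} = - \frac{6545}{-24487} = \left(-6545\right) \left(- \frac{1}{24487}\right) = \frac{6545}{24487}$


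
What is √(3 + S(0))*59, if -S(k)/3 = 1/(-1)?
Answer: 59*√6 ≈ 144.52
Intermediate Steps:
S(k) = 3 (S(k) = -3/(-1) = -3*(-1) = 3)
√(3 + S(0))*59 = √(3 + 3)*59 = √6*59 = 59*√6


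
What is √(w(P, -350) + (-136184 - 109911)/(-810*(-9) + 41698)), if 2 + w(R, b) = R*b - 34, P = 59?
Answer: I*√12413704486161/24494 ≈ 143.84*I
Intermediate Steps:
w(R, b) = -36 + R*b (w(R, b) = -2 + (R*b - 34) = -2 + (-34 + R*b) = -36 + R*b)
√(w(P, -350) + (-136184 - 109911)/(-810*(-9) + 41698)) = √((-36 + 59*(-350)) + (-136184 - 109911)/(-810*(-9) + 41698)) = √((-36 - 20650) - 246095/(7290 + 41698)) = √(-20686 - 246095/48988) = √(-1013611863/48988) = I*√12413704486161/24494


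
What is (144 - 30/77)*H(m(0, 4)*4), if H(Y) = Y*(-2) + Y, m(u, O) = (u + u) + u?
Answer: 0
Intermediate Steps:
m(u, O) = 3*u (m(u, O) = 2*u + u = 3*u)
H(Y) = -Y (H(Y) = -2*Y + Y = -Y)
(144 - 30/77)*H(m(0, 4)*4) = (144 - 30/77)*(-3*0*4) = (144 - 30*1/77)*(-0*4) = (144 - 30/77)*(-1*0) = (11058/77)*0 = 0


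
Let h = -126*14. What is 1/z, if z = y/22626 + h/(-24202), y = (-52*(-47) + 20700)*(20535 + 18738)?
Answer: 45632871/1833172344274 ≈ 2.4893e-5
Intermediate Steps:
y = 908934312 (y = (2444 + 20700)*39273 = 23144*39273 = 908934312)
h = -1764
z = 1833172344274/45632871 (z = 908934312/22626 - 1764/(-24202) = 908934312*(1/22626) - 1764*(-1/24202) = 151489052/3771 + 882/12101 = 1833172344274/45632871 ≈ 40172.)
1/z = 1/(1833172344274/45632871) = 45632871/1833172344274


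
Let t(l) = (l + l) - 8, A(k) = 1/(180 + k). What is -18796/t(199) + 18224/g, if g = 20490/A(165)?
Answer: -2214379274/45948825 ≈ -48.192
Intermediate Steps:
t(l) = -8 + 2*l (t(l) = 2*l - 8 = -8 + 2*l)
g = 7069050 (g = 20490/(1/(180 + 165)) = 20490/(1/345) = 20490*345 = 7069050)
-18796/t(199) + 18224/g = -18796/(-8 + 2*199) + 18224/7069050 = -18796/(-8 + 398) + 18224*(1/7069050) = -18796/390 + 9112/3534525 = -18796*1/390 + 9112/3534525 = -9398/195 + 9112/3534525 = -2214379274/45948825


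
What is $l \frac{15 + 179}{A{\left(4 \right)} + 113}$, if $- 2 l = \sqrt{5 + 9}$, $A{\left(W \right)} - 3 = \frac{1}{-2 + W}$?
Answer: $- \frac{194 \sqrt{14}}{233} \approx -3.1154$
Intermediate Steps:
$A{\left(W \right)} = 3 + \frac{1}{-2 + W}$
$l = - \frac{\sqrt{14}}{2}$ ($l = - \frac{\sqrt{5 + 9}}{2} = - \frac{\sqrt{14}}{2} \approx -1.8708$)
$l \frac{15 + 179}{A{\left(4 \right)} + 113} = - \frac{\sqrt{14}}{2} \frac{15 + 179}{\frac{-5 + 3 \cdot 4}{-2 + 4} + 113} = - \frac{\sqrt{14}}{2} \frac{194}{\frac{-5 + 12}{2} + 113} = - \frac{\sqrt{14}}{2} \frac{194}{\frac{1}{2} \cdot 7 + 113} = - \frac{\sqrt{14}}{2} \frac{194}{\frac{7}{2} + 113} = - \frac{\sqrt{14}}{2} \frac{194}{\frac{233}{2}} = - \frac{\sqrt{14}}{2} \cdot 194 \cdot \frac{2}{233} = - \frac{\sqrt{14}}{2} \cdot \frac{388}{233} = - \frac{194 \sqrt{14}}{233}$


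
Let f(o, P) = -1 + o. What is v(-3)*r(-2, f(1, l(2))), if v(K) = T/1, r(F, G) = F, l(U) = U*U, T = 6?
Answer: -12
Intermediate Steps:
l(U) = U²
v(K) = 6 (v(K) = 6/1 = 6*1 = 6)
v(-3)*r(-2, f(1, l(2))) = 6*(-2) = -12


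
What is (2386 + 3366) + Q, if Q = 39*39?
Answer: 7273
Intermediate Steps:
Q = 1521
(2386 + 3366) + Q = (2386 + 3366) + 1521 = 5752 + 1521 = 7273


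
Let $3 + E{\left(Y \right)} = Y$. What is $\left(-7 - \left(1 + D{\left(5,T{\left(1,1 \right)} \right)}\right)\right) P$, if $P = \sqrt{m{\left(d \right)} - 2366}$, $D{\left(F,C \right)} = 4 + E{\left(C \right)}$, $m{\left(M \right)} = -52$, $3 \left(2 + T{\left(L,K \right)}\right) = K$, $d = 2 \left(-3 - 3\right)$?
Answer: $- \frac{22 i \sqrt{2418}}{3} \approx - 360.6 i$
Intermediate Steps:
$d = -12$ ($d = 2 \left(-6\right) = -12$)
$T{\left(L,K \right)} = -2 + \frac{K}{3}$
$E{\left(Y \right)} = -3 + Y$
$D{\left(F,C \right)} = 1 + C$ ($D{\left(F,C \right)} = 4 + \left(-3 + C\right) = 1 + C$)
$P = i \sqrt{2418}$ ($P = \sqrt{-52 - 2366} = \sqrt{-2418} = i \sqrt{2418} \approx 49.173 i$)
$\left(-7 - \left(1 + D{\left(5,T{\left(1,1 \right)} \right)}\right)\right) P = \left(-7 - \frac{1}{3}\right) i \sqrt{2418} = - \frac{22 i \sqrt{2418}}{3}$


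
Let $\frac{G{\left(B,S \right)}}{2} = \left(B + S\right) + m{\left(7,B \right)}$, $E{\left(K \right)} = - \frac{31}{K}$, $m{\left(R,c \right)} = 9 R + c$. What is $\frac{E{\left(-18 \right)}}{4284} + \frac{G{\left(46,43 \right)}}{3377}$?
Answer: $\frac{2785549}{23673384} \approx 0.11767$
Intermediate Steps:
$m{\left(R,c \right)} = c + 9 R$
$G{\left(B,S \right)} = 126 + 2 S + 4 B$ ($G{\left(B,S \right)} = 2 \left(\left(B + S\right) + \left(B + 9 \cdot 7\right)\right) = 2 \left(\left(B + S\right) + \left(B + 63\right)\right) = 2 \left(\left(B + S\right) + \left(63 + B\right)\right) = 2 \left(63 + S + 2 B\right) = 126 + 2 S + 4 B$)
$\frac{E{\left(-18 \right)}}{4284} + \frac{G{\left(46,43 \right)}}{3377} = \frac{\left(-31\right) \frac{1}{-18}}{4284} + \frac{126 + 2 \cdot 43 + 4 \cdot 46}{3377} = \left(-31\right) \left(- \frac{1}{18}\right) \frac{1}{4284} + \left(126 + 86 + 184\right) \frac{1}{3377} = \frac{31}{18} \cdot \frac{1}{4284} + 396 \cdot \frac{1}{3377} = \frac{31}{77112} + \frac{36}{307} = \frac{2785549}{23673384}$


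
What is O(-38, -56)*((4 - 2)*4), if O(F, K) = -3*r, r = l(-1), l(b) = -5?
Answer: 120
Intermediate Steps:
r = -5
O(F, K) = 15 (O(F, K) = -3*(-5) = 15)
O(-38, -56)*((4 - 2)*4) = 15*((4 - 2)*4) = 15*(2*4) = 15*8 = 120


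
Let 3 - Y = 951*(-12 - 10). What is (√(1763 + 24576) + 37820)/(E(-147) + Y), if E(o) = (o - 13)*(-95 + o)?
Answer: 7564/11929 + √26339/59645 ≈ 0.63681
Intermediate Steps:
E(o) = (-95 + o)*(-13 + o) (E(o) = (-13 + o)*(-95 + o) = (-95 + o)*(-13 + o))
Y = 20925 (Y = 3 - 951*(-12 - 10) = 3 - 951*(-22) = 3 - 1*(-20922) = 3 + 20922 = 20925)
(√(1763 + 24576) + 37820)/(E(-147) + Y) = (√(1763 + 24576) + 37820)/((1235 + (-147)² - 108*(-147)) + 20925) = (√26339 + 37820)/((1235 + 21609 + 15876) + 20925) = (37820 + √26339)/(38720 + 20925) = (37820 + √26339)/59645 = (37820 + √26339)*(1/59645) = 7564/11929 + √26339/59645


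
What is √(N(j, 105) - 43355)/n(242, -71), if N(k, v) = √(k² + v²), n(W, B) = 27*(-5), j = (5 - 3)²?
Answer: -I*√(43355 - √11041)/135 ≈ -1.5405*I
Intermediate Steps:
j = 4 (j = 2² = 4)
n(W, B) = -135
√(N(j, 105) - 43355)/n(242, -71) = √(√(4² + 105²) - 43355)/(-135) = √(√(16 + 11025) - 43355)*(-1/135) = √(√11041 - 43355)*(-1/135) = √(-43355 + √11041)*(-1/135) = -√(-43355 + √11041)/135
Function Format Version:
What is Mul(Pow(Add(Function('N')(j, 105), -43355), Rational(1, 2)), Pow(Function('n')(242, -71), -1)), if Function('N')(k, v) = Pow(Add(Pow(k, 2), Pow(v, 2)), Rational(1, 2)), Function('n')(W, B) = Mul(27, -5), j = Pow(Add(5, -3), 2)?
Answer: Mul(Rational(-1, 135), I, Pow(Add(43355, Mul(-1, Pow(11041, Rational(1, 2)))), Rational(1, 2))) ≈ Mul(-1.5405, I)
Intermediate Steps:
j = 4 (j = Pow(2, 2) = 4)
Function('n')(W, B) = -135
Mul(Pow(Add(Function('N')(j, 105), -43355), Rational(1, 2)), Pow(Function('n')(242, -71), -1)) = Mul(Pow(Add(Pow(Add(Pow(4, 2), Pow(105, 2)), Rational(1, 2)), -43355), Rational(1, 2)), Pow(-135, -1)) = Mul(Pow(Add(Pow(Add(16, 11025), Rational(1, 2)), -43355), Rational(1, 2)), Rational(-1, 135)) = Mul(Pow(Add(Pow(11041, Rational(1, 2)), -43355), Rational(1, 2)), Rational(-1, 135)) = Mul(Pow(Add(-43355, Pow(11041, Rational(1, 2))), Rational(1, 2)), Rational(-1, 135)) = Mul(Rational(-1, 135), Pow(Add(-43355, Pow(11041, Rational(1, 2))), Rational(1, 2)))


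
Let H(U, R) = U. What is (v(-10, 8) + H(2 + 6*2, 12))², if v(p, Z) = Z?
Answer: 484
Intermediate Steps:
(v(-10, 8) + H(2 + 6*2, 12))² = (8 + (2 + 6*2))² = (8 + (2 + 12))² = (8 + 14)² = 22² = 484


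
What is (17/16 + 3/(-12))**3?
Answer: 2197/4096 ≈ 0.53638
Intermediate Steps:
(17/16 + 3/(-12))**3 = (17*(1/16) + 3*(-1/12))**3 = (17/16 - 1/4)**3 = (13/16)**3 = 2197/4096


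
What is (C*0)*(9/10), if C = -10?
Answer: 0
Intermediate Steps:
(C*0)*(9/10) = (-10*0)*(9/10) = 0*(9*(1/10)) = 0*(9/10) = 0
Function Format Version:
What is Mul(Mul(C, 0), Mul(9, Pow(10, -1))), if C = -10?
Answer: 0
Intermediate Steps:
Mul(Mul(C, 0), Mul(9, Pow(10, -1))) = Mul(Mul(-10, 0), Mul(9, Pow(10, -1))) = Mul(0, Mul(9, Rational(1, 10))) = Mul(0, Rational(9, 10)) = 0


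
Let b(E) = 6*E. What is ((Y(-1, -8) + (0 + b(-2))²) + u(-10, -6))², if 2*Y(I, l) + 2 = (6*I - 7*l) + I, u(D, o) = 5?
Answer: 119025/4 ≈ 29756.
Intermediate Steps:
Y(I, l) = -1 - 7*l/2 + 7*I/2 (Y(I, l) = -1 + ((6*I - 7*l) + I)/2 = -1 + ((-7*l + 6*I) + I)/2 = -1 + (-7*l + 7*I)/2 = -1 + (-7*l/2 + 7*I/2) = -1 - 7*l/2 + 7*I/2)
((Y(-1, -8) + (0 + b(-2))²) + u(-10, -6))² = (((-1 - 7/2*(-8) + (7/2)*(-1)) + (0 + 6*(-2))²) + 5)² = (((-1 + 28 - 7/2) + (0 - 12)²) + 5)² = ((47/2 + (-12)²) + 5)² = ((47/2 + 144) + 5)² = (335/2 + 5)² = (345/2)² = 119025/4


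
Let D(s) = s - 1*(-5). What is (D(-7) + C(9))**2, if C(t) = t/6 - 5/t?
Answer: 361/324 ≈ 1.1142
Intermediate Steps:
D(s) = 5 + s (D(s) = s + 5 = 5 + s)
C(t) = -5/t + t/6 (C(t) = t*(1/6) - 5/t = t/6 - 5/t = -5/t + t/6)
(D(-7) + C(9))**2 = ((5 - 7) + (-5/9 + (1/6)*9))**2 = (-2 + (-5*1/9 + 3/2))**2 = (-2 + (-5/9 + 3/2))**2 = (-2 + 17/18)**2 = (-19/18)**2 = 361/324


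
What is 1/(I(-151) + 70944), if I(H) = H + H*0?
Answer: 1/70793 ≈ 1.4126e-5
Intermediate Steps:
I(H) = H (I(H) = H + 0 = H)
1/(I(-151) + 70944) = 1/(-151 + 70944) = 1/70793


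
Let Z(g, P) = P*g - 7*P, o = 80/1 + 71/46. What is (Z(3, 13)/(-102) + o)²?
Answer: 37055095009/5503716 ≈ 6732.7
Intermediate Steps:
o = 3751/46 (o = 80*1 + 71*(1/46) = 80 + 71/46 = 3751/46 ≈ 81.543)
Z(g, P) = -7*P + P*g
(Z(3, 13)/(-102) + o)² = ((13*(-7 + 3))/(-102) + 3751/46)² = ((13*(-4))*(-1/102) + 3751/46)² = (-52*(-1/102) + 3751/46)² = (26/51 + 3751/46)² = (192497/2346)² = 37055095009/5503716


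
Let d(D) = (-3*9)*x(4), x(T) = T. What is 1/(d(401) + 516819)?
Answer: 1/516711 ≈ 1.9353e-6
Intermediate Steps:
d(D) = -108 (d(D) = -3*9*4 = -27*4 = -108)
1/(d(401) + 516819) = 1/(-108 + 516819) = 1/516711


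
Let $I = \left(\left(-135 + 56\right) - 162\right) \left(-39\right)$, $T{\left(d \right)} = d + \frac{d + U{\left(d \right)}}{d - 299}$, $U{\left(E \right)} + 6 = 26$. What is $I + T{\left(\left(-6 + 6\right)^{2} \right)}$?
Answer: $\frac{2810281}{299} \approx 9398.9$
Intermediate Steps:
$U{\left(E \right)} = 20$ ($U{\left(E \right)} = -6 + 26 = 20$)
$T{\left(d \right)} = d + \frac{20 + d}{-299 + d}$ ($T{\left(d \right)} = d + \frac{d + 20}{d - 299} = d + \frac{20 + d}{-299 + d}$)
$I = 9399$ ($I = \left(-79 - 162\right) \left(-39\right) = \left(-241\right) \left(-39\right) = 9399$)
$I + T{\left(\left(-6 + 6\right)^{2} \right)} = 9399 + \frac{20 + \left(\left(-6 + 6\right)^{2}\right)^{2} - 298 \left(-6 + 6\right)^{2}}{-299 + \left(-6 + 6\right)^{2}} = 9399 + \frac{20 + \left(0^{2}\right)^{2} - 298 \cdot 0^{2}}{-299 + 0^{2}} = 9399 + \frac{20 + 0^{2} - 0}{-299 + 0} = 9399 + \frac{20 + 0 + 0}{-299} = 9399 - \frac{20}{299} = \frac{2810281}{299}$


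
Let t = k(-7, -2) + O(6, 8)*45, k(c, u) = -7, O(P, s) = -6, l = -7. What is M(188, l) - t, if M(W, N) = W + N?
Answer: 458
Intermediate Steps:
t = -277 (t = -7 - 6*45 = -7 - 270 = -277)
M(W, N) = N + W
M(188, l) - t = (-7 + 188) - 1*(-277) = 181 + 277 = 458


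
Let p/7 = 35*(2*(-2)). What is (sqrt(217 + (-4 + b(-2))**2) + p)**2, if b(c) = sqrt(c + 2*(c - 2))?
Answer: (980 - sqrt(217 + (4 - I*sqrt(10))**2))**2 ≈ 9.3131e+5 + 1632.0*I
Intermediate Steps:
b(c) = sqrt(-4 + 3*c) (b(c) = sqrt(c + 2*(-2 + c)) = sqrt(c + (-4 + 2*c)) = sqrt(-4 + 3*c))
p = -980 (p = 7*(35*(2*(-2))) = 7*(35*(-4)) = 7*(-140) = -980)
(sqrt(217 + (-4 + b(-2))**2) + p)**2 = (sqrt(217 + (-4 + sqrt(-4 + 3*(-2)))**2) - 980)**2 = (sqrt(217 + (-4 + sqrt(-4 - 6))**2) - 980)**2 = (sqrt(217 + (-4 + sqrt(-10))**2) - 980)**2 = (sqrt(217 + (-4 + I*sqrt(10))**2) - 980)**2 = (-980 + sqrt(217 + (-4 + I*sqrt(10))**2))**2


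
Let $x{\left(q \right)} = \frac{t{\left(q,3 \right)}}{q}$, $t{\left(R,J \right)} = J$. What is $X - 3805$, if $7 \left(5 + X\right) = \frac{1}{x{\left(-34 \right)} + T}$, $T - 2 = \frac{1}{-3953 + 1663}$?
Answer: $- \frac{992211215}{260428} \approx -3809.9$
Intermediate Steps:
$x{\left(q \right)} = \frac{3}{q}$
$T = \frac{4579}{2290}$ ($T = 2 + \frac{1}{-3953 + 1663} = 2 + \frac{1}{-2290} = 2 - \frac{1}{2290} = \frac{4579}{2290} \approx 1.9996$)
$X = - \frac{1282675}{260428}$ ($X = -5 + \frac{1}{7 \left(\frac{3}{-34} + \frac{4579}{2290}\right)} = -5 + \frac{1}{7 \left(3 \left(- \frac{1}{34}\right) + \frac{4579}{2290}\right)} = -5 + \frac{1}{7 \left(- \frac{3}{34} + \frac{4579}{2290}\right)} = -5 + \frac{1}{7 \cdot \frac{37204}{19465}} = -5 + \frac{1}{7} \cdot \frac{19465}{37204} = -5 + \frac{19465}{260428} = - \frac{1282675}{260428} \approx -4.9253$)
$X - 3805 = - \frac{1282675}{260428} - 3805 = - \frac{992211215}{260428}$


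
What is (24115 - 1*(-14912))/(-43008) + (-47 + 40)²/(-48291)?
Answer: -628920083/692299776 ≈ -0.90845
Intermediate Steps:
(24115 - 1*(-14912))/(-43008) + (-47 + 40)²/(-48291) = (24115 + 14912)*(-1/43008) + (-7)²*(-1/48291) = 39027*(-1/43008) + 49*(-1/48291) = -13009/14336 - 49/48291 = -628920083/692299776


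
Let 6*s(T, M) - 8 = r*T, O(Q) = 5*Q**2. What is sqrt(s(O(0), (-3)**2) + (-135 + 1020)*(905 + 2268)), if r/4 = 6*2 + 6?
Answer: sqrt(25272957)/3 ≈ 1675.7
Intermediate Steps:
r = 72 (r = 4*(6*2 + 6) = 4*(12 + 6) = 4*18 = 72)
s(T, M) = 4/3 + 12*T (s(T, M) = 4/3 + (72*T)/6 = 4/3 + 12*T)
sqrt(s(O(0), (-3)**2) + (-135 + 1020)*(905 + 2268)) = sqrt((4/3 + 12*(5*0**2)) + (-135 + 1020)*(905 + 2268)) = sqrt((4/3 + 12*(5*0)) + 885*3173) = sqrt((4/3 + 12*0) + 2808105) = sqrt((4/3 + 0) + 2808105) = sqrt(4/3 + 2808105) = sqrt(8424319/3) = sqrt(25272957)/3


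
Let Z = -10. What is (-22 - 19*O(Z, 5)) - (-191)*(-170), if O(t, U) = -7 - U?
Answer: -32264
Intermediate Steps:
(-22 - 19*O(Z, 5)) - (-191)*(-170) = (-22 - 19*(-7 - 1*5)) - (-191)*(-170) = (-22 - 19*(-7 - 5)) - 1*32470 = (-22 - 19*(-12)) - 32470 = (-22 + 228) - 32470 = 206 - 32470 = -32264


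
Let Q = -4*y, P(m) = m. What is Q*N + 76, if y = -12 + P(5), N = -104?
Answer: -2836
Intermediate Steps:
y = -7 (y = -12 + 5 = -7)
Q = 28 (Q = -4*(-7) = 28)
Q*N + 76 = 28*(-104) + 76 = -2912 + 76 = -2836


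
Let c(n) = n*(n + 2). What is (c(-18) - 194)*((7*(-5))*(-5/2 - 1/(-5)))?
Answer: 7567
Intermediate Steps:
c(n) = n*(2 + n)
(c(-18) - 194)*((7*(-5))*(-5/2 - 1/(-5))) = (-18*(2 - 18) - 194)*((7*(-5))*(-5/2 - 1/(-5))) = (-18*(-16) - 194)*(-35*(-5*½ - 1*(-⅕))) = (288 - 194)*(-35*(-5/2 + ⅕)) = 94*(-35*(-23/10)) = 94*(161/2) = 7567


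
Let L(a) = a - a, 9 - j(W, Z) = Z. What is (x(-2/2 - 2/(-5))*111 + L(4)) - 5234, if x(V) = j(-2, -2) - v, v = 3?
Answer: -4346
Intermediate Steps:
j(W, Z) = 9 - Z
L(a) = 0
x(V) = 8 (x(V) = (9 - 1*(-2)) - 1*3 = (9 + 2) - 3 = 11 - 3 = 8)
(x(-2/2 - 2/(-5))*111 + L(4)) - 5234 = (8*111 + 0) - 5234 = (888 + 0) - 5234 = 888 - 5234 = -4346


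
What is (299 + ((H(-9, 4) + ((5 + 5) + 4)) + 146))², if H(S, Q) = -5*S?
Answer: 254016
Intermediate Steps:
(299 + ((H(-9, 4) + ((5 + 5) + 4)) + 146))² = (299 + ((-5*(-9) + ((5 + 5) + 4)) + 146))² = (299 + ((45 + (10 + 4)) + 146))² = (299 + ((45 + 14) + 146))² = (299 + (59 + 146))² = (299 + 205)² = 504² = 254016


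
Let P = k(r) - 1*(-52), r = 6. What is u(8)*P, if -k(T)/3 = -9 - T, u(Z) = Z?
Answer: 776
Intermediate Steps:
k(T) = 27 + 3*T (k(T) = -3*(-9 - T) = 27 + 3*T)
P = 97 (P = (27 + 3*6) - 1*(-52) = (27 + 18) + 52 = 45 + 52 = 97)
u(8)*P = 8*97 = 776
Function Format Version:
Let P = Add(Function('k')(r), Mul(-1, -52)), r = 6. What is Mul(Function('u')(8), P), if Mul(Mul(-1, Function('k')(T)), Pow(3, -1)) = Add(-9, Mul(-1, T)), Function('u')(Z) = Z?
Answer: 776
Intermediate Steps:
Function('k')(T) = Add(27, Mul(3, T)) (Function('k')(T) = Mul(-3, Add(-9, Mul(-1, T))) = Add(27, Mul(3, T)))
P = 97 (P = Add(Add(27, Mul(3, 6)), Mul(-1, -52)) = Add(Add(27, 18), 52) = Add(45, 52) = 97)
Mul(Function('u')(8), P) = Mul(8, 97) = 776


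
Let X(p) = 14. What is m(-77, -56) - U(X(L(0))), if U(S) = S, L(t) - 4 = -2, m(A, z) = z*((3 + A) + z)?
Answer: 7266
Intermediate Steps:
m(A, z) = z*(3 + A + z)
L(t) = 2 (L(t) = 4 - 2 = 2)
m(-77, -56) - U(X(L(0))) = -56*(3 - 77 - 56) - 1*14 = -56*(-130) - 14 = 7280 - 14 = 7266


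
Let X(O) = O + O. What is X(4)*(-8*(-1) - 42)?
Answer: -272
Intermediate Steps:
X(O) = 2*O
X(4)*(-8*(-1) - 42) = (2*4)*(-8*(-1) - 42) = 8*(8 - 42) = 8*(-34) = -272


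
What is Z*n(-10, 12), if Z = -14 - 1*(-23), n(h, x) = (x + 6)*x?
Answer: 1944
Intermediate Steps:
n(h, x) = x*(6 + x) (n(h, x) = (6 + x)*x = x*(6 + x))
Z = 9 (Z = -14 + 23 = 9)
Z*n(-10, 12) = 9*(12*(6 + 12)) = 9*(12*18) = 9*216 = 1944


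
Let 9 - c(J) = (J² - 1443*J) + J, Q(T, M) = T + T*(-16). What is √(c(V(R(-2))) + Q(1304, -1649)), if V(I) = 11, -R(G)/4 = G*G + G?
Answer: I*√3810 ≈ 61.725*I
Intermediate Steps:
Q(T, M) = -15*T (Q(T, M) = T - 16*T = -15*T)
R(G) = -4*G - 4*G² (R(G) = -4*(G*G + G) = -4*(G² + G) = -4*(G + G²) = -4*G - 4*G²)
c(J) = 9 - J² + 1442*J (c(J) = 9 - ((J² - 1443*J) + J) = 9 - (J² - 1442*J) = 9 + (-J² + 1442*J) = 9 - J² + 1442*J)
√(c(V(R(-2))) + Q(1304, -1649)) = √((9 - 1*11² + 1442*11) - 15*1304) = √((9 - 1*121 + 15862) - 19560) = √((9 - 121 + 15862) - 19560) = √(15750 - 19560) = √(-3810) = I*√3810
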